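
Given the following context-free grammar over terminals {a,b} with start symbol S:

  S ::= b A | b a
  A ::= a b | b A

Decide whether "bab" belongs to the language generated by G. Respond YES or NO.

CNF form of G:
  S -> T1 A | T1 T0
  A -> T0 T1 | T1 A
  T0 -> a
  T1 -> b

CYK fill:
  [0..0]={T1}  "b"  orig:{}
  [1..1]={T0}  "a"  orig:{}
  [2..2]={T1}  "b"  orig:{}
  [0..1]={S}  "ba"
  [1..2]={A}  "ab"
  [0..2]={A,S}  "bab"

S ∈ T[0,2] ⇒ YES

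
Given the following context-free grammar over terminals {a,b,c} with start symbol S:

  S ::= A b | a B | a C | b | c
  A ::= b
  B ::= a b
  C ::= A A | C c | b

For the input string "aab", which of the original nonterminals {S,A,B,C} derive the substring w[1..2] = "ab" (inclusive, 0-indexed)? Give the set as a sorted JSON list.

Convert to CNF:
  S -> A T1 | T0 B | T0 C | b | c
  A -> b
  B -> T0 T1
  C -> A A | C T2 | b
  T0 -> a
  T1 -> b
  T2 -> c

CYK fill — only the sub-triangle for w[1..2]:
  [1..1]={T0}  "a"  orig:{}
  [2..2]={A,C,S,T1}  "b"  orig:{A,C,S}
  [1..2]={B,S}  "ab"

Original NTs in T[1,2] deriving "ab": ["B", "S"]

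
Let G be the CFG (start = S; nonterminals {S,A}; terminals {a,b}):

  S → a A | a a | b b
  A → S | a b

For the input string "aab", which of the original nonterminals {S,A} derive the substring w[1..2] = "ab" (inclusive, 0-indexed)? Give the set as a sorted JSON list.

CNF form of G:
  S -> T0 A | T0 T0 | T1 T1
  A -> T0 A | T0 T0 | T0 T1 | T1 T1
  T0 -> a
  T1 -> b

CYK fill — only the sub-triangle for w[1..2]:
  cell(1,1) a: {T0}  orig:{}
  cell(2,2) b: {T1}  orig:{}
  cell(1,2) ab: {A}

Original NTs in T[1,2] deriving "ab": ["A"]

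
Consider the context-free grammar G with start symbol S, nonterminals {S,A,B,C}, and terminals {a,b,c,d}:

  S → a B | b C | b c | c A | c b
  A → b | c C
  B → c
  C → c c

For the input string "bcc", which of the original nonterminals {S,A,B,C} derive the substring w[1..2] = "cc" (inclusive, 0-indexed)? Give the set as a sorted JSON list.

Convert to CNF:
  S -> T0 A | T0 T2 | T1 B | T2 C | T2 T0
  A -> T0 C | b
  B -> c
  C -> T0 T0
  T0 -> c
  T1 -> a
  T2 -> b

Fill CYK table bottom-up, restricted to cells inside w[1..2]:
  cell(1,1) c: {B,T0}  orig:{B}
  cell(2,2) c: {B,T0}  orig:{B}
  cell(1,2) cc: {C}

Original NTs in T[1,2] deriving "cc": ["C"]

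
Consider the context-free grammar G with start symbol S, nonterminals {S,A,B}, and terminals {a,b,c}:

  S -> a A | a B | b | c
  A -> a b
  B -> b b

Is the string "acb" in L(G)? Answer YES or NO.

Convert to CNF:
  S -> T0 A | T0 B | b | c
  A -> T0 T1
  B -> T1 T1
  T0 -> a
  T1 -> b

CYK table (by increasing span):
  [0..0]={T0}  "a"  orig:{}
  [1..1]={S}  "c"
  [2..2]={S,T1}  "b"  orig:{S}
  [0..1]=∅  "ac"
  [1..2]=∅  "cb"
  [0..2]=∅  "acb"

S ∉ T[0,2] ⇒ NO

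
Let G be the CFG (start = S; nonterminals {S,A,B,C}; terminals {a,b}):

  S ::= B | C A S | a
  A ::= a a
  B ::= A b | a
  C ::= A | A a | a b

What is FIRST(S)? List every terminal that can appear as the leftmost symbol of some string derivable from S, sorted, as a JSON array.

FIRST iteration:
[1]
  A via A→a a: +{a}
  B via B→A b: +{a}
  C via C→A: +{a}
  S via S→B: +{a}
  S: {a}  A: {a}  B: {a}  C: {a}
[2] done
  S: {a}  A: {a}  B: {a}  C: {a}

FIRST(S) = ["a"]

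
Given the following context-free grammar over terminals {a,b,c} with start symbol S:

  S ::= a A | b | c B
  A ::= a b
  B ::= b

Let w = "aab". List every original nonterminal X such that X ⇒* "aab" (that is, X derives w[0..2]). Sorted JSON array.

CNF form of G:
  S -> T0 A | T2 B | b
  A -> T0 T1
  B -> b
  T0 -> a
  T1 -> b
  T2 -> c

Fill CYK table bottom-up, restricted to cells inside w[0..2]:
  cell(0,0) a: {T0}  orig:{}
  cell(1,1) a: {T0}  orig:{}
  cell(2,2) b: {B,S,T1}  orig:{B,S}
  cell(0,1) aa: ∅
  cell(1,2) ab: {A}
  cell(0,2) aab: {S}

Original NTs in T[0,2] deriving "aab": ["S"]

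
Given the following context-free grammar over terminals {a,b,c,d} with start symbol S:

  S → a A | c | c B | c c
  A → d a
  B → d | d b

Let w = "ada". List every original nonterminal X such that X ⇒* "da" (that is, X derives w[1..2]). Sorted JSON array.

CNF form of G:
  S -> T1 A | T3 B | T3 T3 | c
  A -> T0 T1
  B -> T0 T2 | d
  T0 -> d
  T1 -> a
  T2 -> b
  T3 -> c

Fill CYK table bottom-up, restricted to cells inside w[1..2]:
  [1..1]={B,T0}  "d"  orig:{B}
  [2..2]={T1}  "a"  orig:{}
  [1..2]={A}  "da"

Original NTs in T[1,2] deriving "da": ["A"]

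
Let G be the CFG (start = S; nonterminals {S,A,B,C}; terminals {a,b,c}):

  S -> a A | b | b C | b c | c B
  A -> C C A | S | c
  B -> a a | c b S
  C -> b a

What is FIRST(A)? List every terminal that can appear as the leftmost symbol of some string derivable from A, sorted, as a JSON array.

Compute FIRST by fixpoint:
round 1:
  A via A→c: +{c}
  B via B→a a: +{a}
  B via B→c b S: +{c}
  C via C→b a: +{b}
  S via S→a A: +{a}
  S via S→b: +{b}
  S via S→c B: +{c}
  FIRST[S]={a,b,c}  FIRST[A]={c}  FIRST[B]={a,c}  FIRST[C]={b}
round 2:
  A via A→C C A: +{b}
  A via A→S: +{a}
  FIRST[S]={a,b,c}  FIRST[A]={a,b,c}  FIRST[B]={a,c}  FIRST[C]={b}
round 3: done
  FIRST[S]={a,b,c}  FIRST[A]={a,b,c}  FIRST[B]={a,c}  FIRST[C]={b}

FIRST(A) = ["a", "b", "c"]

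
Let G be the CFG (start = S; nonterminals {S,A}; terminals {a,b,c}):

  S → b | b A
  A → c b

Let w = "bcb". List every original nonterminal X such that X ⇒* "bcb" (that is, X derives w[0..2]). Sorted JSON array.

Convert to CNF:
  S -> T1 A | b
  A -> T0 T1
  T0 -> c
  T1 -> b

CYK fill, restricted to cells inside w[0..2]:
  T[0,0] 'b' = {S,T1}  orig:{S}
  T[1,1] 'c' = {T0}  orig:{}
  T[2,2] 'b' = {S,T1}  orig:{S}
  T[0,1] 'bc' = ∅
  T[1,2] 'cb' = {A}
  T[0,2] 'bcb' = {S}

Original NTs in T[0,2] deriving "bcb": ["S"]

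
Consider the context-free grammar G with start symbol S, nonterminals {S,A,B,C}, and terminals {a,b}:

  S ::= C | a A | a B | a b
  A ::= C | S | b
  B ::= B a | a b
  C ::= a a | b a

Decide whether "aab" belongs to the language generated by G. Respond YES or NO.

CNF form of G:
  S -> T0 A | T0 B | T0 T0 | T0 T1 | T1 T0
  A -> T0 A | T0 B | T0 T0 | T0 T1 | T1 T0 | b
  B -> B T0 | T0 T1
  C -> T0 T0 | T1 T0
  T0 -> a
  T1 -> b

CYK table (by increasing span):
  cell(0,0) a: {T0}  orig:{}
  cell(1,1) a: {T0}  orig:{}
  cell(2,2) b: {A,T1}  orig:{A}
  cell(0,1) aa: {A,C,S}
  cell(1,2) ab: {A,B,S}
  cell(0,2) aab: {A,S}

S ∈ T[0,2] ⇒ YES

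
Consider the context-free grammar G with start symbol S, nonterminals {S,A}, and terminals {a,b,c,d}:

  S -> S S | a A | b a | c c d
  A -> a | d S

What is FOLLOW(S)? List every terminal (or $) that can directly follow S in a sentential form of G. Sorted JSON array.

FIRST iteration:
pass 1:
  A via A→a: +{a}
  A via A→d S: +{d}
  S via S→a A: +{a}
  S via S→b a: +{b}
  S via S→c c d: +{c}
  FIRST[S]={a,b,c}  FIRST[A]={a,d}
pass 2: — fixpoint
  FIRST[S]={a,b,c}  FIRST[A]={a,d}

FOLLOW sets:
seed FOLLOW(S) with $
iter 1:
  S→S S: FOLLOW(S) ⊇ FIRST(S) = {a,b,c}; new: +{a,b,c}
  S→a A: FOLLOW(A) ⊇ FOLLOW(S) ⊇ {$,a,b,c}; new: +{$,a,b,c}
  FOLLOW(S)={$,a,b,c}  FOLLOW(A)={$,a,b,c}
iter 2: done
  FOLLOW(S)={$,a,b,c}  FOLLOW(A)={$,a,b,c}

FOLLOW(S) = ["$", "a", "b", "c"]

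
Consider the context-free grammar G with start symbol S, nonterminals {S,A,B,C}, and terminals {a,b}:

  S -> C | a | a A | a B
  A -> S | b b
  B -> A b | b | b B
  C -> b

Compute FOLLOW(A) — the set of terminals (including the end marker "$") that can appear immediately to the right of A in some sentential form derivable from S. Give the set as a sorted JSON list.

FIRST sets, iterate to fixpoint:
[1]
  A via A→b b: +{b}
  B via B→A b: +{b}
  C via C→b: +{b}
  S via S→C: +{b}
  S via S→a: +{a}
  S: {a,b}  A: {b}  B: {b}  C: {b}
[2]
  A via A→S: +{a}
  B via B→A b: +{a}
  S: {a,b}  A: {a,b}  B: {a,b}  C: {b}
[3] (stable)
  S: {a,b}  A: {a,b}  B: {a,b}  C: {b}

Compute FOLLOW by fixpoint:
FOLLOW(S) := {$}
[1]
  B→A b: FOLLOW(A) ⊇ FIRST(b) = {b}; new: +{b}
  S→C: FOLLOW(C) ⊇ FOLLOW(S) ⊇ {$}; new: +{$}
  S→a A: FOLLOW(A) ⊇ FOLLOW(S) ⊇ {$}; new: +{$}
  S→a B: FOLLOW(B) ⊇ FOLLOW(S) ⊇ {$}; new: +{$}
  FOLLOW[S]={$}  FOLLOW[A]={$,b}  FOLLOW[B]={$}  FOLLOW[C]={$}
[2]
  A→S: FOLLOW(S) ⊇ FOLLOW(A) ⊇ {$,b}; new: +{b}
  S→C: FOLLOW(C) ⊇ FOLLOW(S) ⊇ {$,b}; new: +{b}
  S→a B: FOLLOW(B) ⊇ FOLLOW(S) ⊇ {$,b}; new: +{b}
  FOLLOW[S]={$,b}  FOLLOW[A]={$,b}  FOLLOW[B]={$,b}  FOLLOW[C]={$,b}
[3] (no change)
  FOLLOW[S]={$,b}  FOLLOW[A]={$,b}  FOLLOW[B]={$,b}  FOLLOW[C]={$,b}

FOLLOW(A) = ["$", "b"]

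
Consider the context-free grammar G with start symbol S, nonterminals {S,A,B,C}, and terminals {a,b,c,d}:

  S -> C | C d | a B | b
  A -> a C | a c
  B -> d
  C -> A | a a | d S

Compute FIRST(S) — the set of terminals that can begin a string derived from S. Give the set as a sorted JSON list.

FIRST sets, iterate to fixpoint:
[1]
  A via A→a C: +{a}
  B via B→d: +{d}
  C via C→A: +{a}
  C via C→d S: +{d}
  S via S→C: +{a,d}
  S via S→b: +{b}
  FIRST(S)={a,b,d}  FIRST(A)={a}  FIRST(B)={d}  FIRST(C)={a,d}
[2] — fixpoint
  FIRST(S)={a,b,d}  FIRST(A)={a}  FIRST(B)={d}  FIRST(C)={a,d}

FIRST(S) = ["a", "b", "d"]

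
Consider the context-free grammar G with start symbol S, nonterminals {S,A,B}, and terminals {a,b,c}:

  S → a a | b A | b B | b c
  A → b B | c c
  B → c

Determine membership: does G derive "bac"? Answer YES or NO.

Convert to CNF:
  S -> T0 A | T0 B | T0 T1 | T2 T2
  A -> T0 B | T1 T1
  B -> c
  T0 -> b
  T1 -> c
  T2 -> a

CYK fill:
  cell(0,0) b: {T0}  orig:{}
  cell(1,1) a: {T2}  orig:{}
  cell(2,2) c: {B,T1}  orig:{B}
  cell(0,1) ba: ∅
  cell(1,2) ac: ∅
  cell(0,2) bac: ∅

S ∉ T[0,2] ⇒ NO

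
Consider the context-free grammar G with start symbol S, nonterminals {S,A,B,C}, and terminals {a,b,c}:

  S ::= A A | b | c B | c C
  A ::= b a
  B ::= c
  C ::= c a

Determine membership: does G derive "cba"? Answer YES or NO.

Convert to CNF:
  S -> A A | T2 B | T2 C | b
  A -> T0 T1
  B -> c
  C -> T2 T1
  T0 -> b
  T1 -> a
  T2 -> c

Fill CYK table bottom-up:
  [0..0]={B,T2}  "c"  orig:{B}
  [1..1]={S,T0}  "b"  orig:{S}
  [2..2]={T1}  "a"  orig:{}
  [0..1]=∅  "cb"
  [1..2]={A}  "ba"
  [0..2]=∅  "cba"

S ∉ T[0,2] ⇒ NO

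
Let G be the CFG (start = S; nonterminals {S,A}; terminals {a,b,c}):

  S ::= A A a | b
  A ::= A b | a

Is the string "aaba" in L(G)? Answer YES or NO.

CNF form of G:
  S -> A X2 | b
  A -> A T0 | a
  T0 -> b
  T1 -> a
  X2 -> A T1

CYK table (by increasing span):
  [0..0]={A,T1}  "a"  orig:{A}
  [1..1]={A,T1}  "a"  orig:{A}
  [2..2]={S,T0}  "b"  orig:{S}
  [3..3]={A,T1}  "a"  orig:{A}
  [0..1]={X2}  "aa"  orig:{}
  [1..2]={A}  "ab"
  [2..3]=∅  "ba"
  [0..2]=∅  "aab"
  [1..3]={X2}  "aba"  orig:{}
  [0..3]={S}  "aaba"

S ∈ T[0,3] ⇒ YES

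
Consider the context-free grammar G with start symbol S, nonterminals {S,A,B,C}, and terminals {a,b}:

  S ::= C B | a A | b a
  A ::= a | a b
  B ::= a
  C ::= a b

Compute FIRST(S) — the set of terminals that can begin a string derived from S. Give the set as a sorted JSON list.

Compute FIRST by fixpoint:
round 1:
  A via A→a: +{a}
  B via B→a: +{a}
  C via C→a b: +{a}
  S via S→C B: +{a}
  S via S→b a: +{b}
  FIRST(S)={a,b}  FIRST(A)={a}  FIRST(B)={a}  FIRST(C)={a}
round 2: — fixpoint
  FIRST(S)={a,b}  FIRST(A)={a}  FIRST(B)={a}  FIRST(C)={a}

FIRST(S) = ["a", "b"]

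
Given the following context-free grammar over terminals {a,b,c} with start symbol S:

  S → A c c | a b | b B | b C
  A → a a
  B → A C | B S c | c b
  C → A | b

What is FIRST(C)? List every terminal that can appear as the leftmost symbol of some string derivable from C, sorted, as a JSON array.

Compute FIRST by fixpoint:
[1]
  A via A→a a: +{a}
  B via B→A C: +{a}
  B via B→c b: +{c}
  C via C→A: +{a}
  C via C→b: +{b}
  S via S→A c c: +{a}
  S via S→b B: +{b}
  S: {a,b}  A: {a}  B: {a,c}  C: {a,b}
[2] — fixpoint
  S: {a,b}  A: {a}  B: {a,c}  C: {a,b}

FIRST(C) = ["a", "b"]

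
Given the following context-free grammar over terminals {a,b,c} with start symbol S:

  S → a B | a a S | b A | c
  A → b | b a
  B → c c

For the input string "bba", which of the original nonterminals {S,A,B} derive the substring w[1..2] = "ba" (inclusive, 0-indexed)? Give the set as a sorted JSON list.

Convert to CNF:
  S -> T0 A | T1 B | T1 X3 | c
  A -> T0 T1 | b
  B -> T2 T2
  T0 -> b
  T1 -> a
  T2 -> c
  X3 -> T1 S

CYK table (by increasing span) (cells [i..j] with 1 ≤ i ≤ j ≤ 2 only):
  cell(1,1) b: {A,T0}  orig:{A}
  cell(2,2) a: {T1}  orig:{}
  cell(1,2) ba: {A}

Original NTs in T[1,2] deriving "ba": ["A"]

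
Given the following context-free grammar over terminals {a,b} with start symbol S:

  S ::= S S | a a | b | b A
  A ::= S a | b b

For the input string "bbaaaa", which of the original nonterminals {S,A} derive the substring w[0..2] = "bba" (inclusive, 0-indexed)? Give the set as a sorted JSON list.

Convert to CNF:
  S -> S S | T0 T0 | T1 A | b
  A -> S T0 | T1 T1
  T0 -> a
  T1 -> b

Fill CYK table bottom-up — only the sub-triangle for w[0..2]:
  T[0,0] 'b' = {S,T1}  orig:{S}
  T[1,1] 'b' = {S,T1}  orig:{S}
  T[2,2] 'a' = {T0}  orig:{}
  T[0,1] 'bb' = {A,S}
  T[1,2] 'ba' = {A}
  T[0,2] 'bba' = {A,S}

Original NTs in T[0,2] deriving "bba": ["A", "S"]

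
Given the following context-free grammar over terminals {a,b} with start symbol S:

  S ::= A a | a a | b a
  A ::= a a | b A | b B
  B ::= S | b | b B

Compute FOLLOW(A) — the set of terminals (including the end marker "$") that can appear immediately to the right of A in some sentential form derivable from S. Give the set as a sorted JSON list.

FIRST sets, iterate to fixpoint:
iter 1:
  A via A→a a: +{a}
  A via A→b A: +{b}
  B via B→b: +{b}
  S via S→A a: +{a,b}
  FIRST(S)={a,b}  FIRST(A)={a,b}  FIRST(B)={b}
iter 2:
  B via B→S: +{a}
  FIRST(S)={a,b}  FIRST(A)={a,b}  FIRST(B)={a,b}
iter 3: done
  FIRST(S)={a,b}  FIRST(A)={a,b}  FIRST(B)={a,b}

Compute FOLLOW by fixpoint:
FOLLOW(S) := {$}
pass 1:
  S→A a: FOLLOW(A) ⊇ FIRST(a) = {a}; new: +{a}
  FOLLOW[S]={$}  FOLLOW[A]={a}  FOLLOW[B]={}
pass 2:
  A→b B: FOLLOW(B) ⊇ FOLLOW(A) ⊇ {a}; new: +{a}
  B→S: FOLLOW(S) ⊇ FOLLOW(B) ⊇ {a}; new: +{a}
  FOLLOW[S]={$,a}  FOLLOW[A]={a}  FOLLOW[B]={a}
pass 3: — fixpoint
  FOLLOW[S]={$,a}  FOLLOW[A]={a}  FOLLOW[B]={a}

FOLLOW(A) = ["a"]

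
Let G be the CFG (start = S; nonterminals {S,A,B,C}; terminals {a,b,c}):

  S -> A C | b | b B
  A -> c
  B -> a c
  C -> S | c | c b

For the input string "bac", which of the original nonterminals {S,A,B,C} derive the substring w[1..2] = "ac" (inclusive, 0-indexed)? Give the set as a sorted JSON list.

CNF form of G:
  S -> A C | T2 B | b
  A -> c
  B -> T0 T1
  C -> A C | T1 T2 | T2 B | b | c
  T0 -> a
  T1 -> c
  T2 -> b

CYK table (by increasing span) (cells [i..j] with 1 ≤ i ≤ j ≤ 2 only):
  T[1,1] 'a' = {T0}  orig:{}
  T[2,2] 'c' = {A,C,T1}  orig:{A,C}
  T[1,2] 'ac' = {B}

Original NTs in T[1,2] deriving "ac": ["B"]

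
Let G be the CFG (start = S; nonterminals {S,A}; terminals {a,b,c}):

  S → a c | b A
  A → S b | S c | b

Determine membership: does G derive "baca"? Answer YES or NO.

CNF form of G:
  S -> T0 A | T2 T1
  A -> S T0 | S T1 | b
  T0 -> b
  T1 -> c
  T2 -> a

Fill CYK table bottom-up:
  [0..0]={A,T0}  "b"  orig:{A}
  [1..1]={T2}  "a"  orig:{}
  [2..2]={T1}  "c"  orig:{}
  [3..3]={T2}  "a"  orig:{}
  [0..1]=∅  "ba"
  [1..2]={S}  "ac"
  [2..3]=∅  "ca"
  [0..2]=∅  "bac"
  [1..3]=∅  "aca"
  [0..3]=∅  "baca"

S ∉ T[0,3] ⇒ NO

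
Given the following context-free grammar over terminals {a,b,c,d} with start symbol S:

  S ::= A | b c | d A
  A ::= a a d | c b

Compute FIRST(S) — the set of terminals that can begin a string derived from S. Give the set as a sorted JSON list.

Compute FIRST by fixpoint:
[1]
  A via A→a a d: +{a}
  A via A→c b: +{c}
  S via S→A: +{a,c}
  S via S→b c: +{b}
  S via S→d A: +{d}
  S: {a,b,c,d}  A: {a,c}
[2] (no change)
  S: {a,b,c,d}  A: {a,c}

FIRST(S) = ["a", "b", "c", "d"]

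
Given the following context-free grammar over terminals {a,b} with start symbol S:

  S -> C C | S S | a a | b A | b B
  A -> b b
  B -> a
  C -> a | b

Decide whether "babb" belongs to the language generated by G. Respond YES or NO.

Convert to CNF:
  S -> C C | S S | T0 A | T0 B | T1 T1
  A -> T0 T0
  B -> a
  C -> a | b
  T0 -> b
  T1 -> a

CYK fill:
  T[0,0] 'b' = {C,T0}  orig:{C}
  T[1,1] 'a' = {B,C,T1}  orig:{B,C}
  T[2,2] 'b' = {C,T0}  orig:{C}
  T[3,3] 'b' = {C,T0}  orig:{C}
  T[0,1] 'ba' = {S}
  T[1,2] 'ab' = {S}
  T[2,3] 'bb' = {A,S}
  T[0,2] 'bab' = ∅
  T[1,3] 'abb' = ∅
  T[0,3] 'babb' = {S}

S ∈ T[0,3] ⇒ YES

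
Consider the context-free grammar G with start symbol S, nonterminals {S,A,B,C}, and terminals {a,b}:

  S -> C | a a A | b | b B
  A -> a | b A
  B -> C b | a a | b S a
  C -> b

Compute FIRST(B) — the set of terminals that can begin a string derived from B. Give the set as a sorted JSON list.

FIRST sets, iterate to fixpoint:
iter 1:
  A via A→a: +{a}
  A via A→b A: +{b}
  B via B→a a: +{a}
  B via B→b S a: +{b}
  C via C→b: +{b}
  S via S→C: +{b}
  S via S→a a A: +{a}
  FIRST(S)={a,b}  FIRST(A)={a,b}  FIRST(B)={a,b}  FIRST(C)={b}
iter 2: (no change)
  FIRST(S)={a,b}  FIRST(A)={a,b}  FIRST(B)={a,b}  FIRST(C)={b}

FIRST(B) = ["a", "b"]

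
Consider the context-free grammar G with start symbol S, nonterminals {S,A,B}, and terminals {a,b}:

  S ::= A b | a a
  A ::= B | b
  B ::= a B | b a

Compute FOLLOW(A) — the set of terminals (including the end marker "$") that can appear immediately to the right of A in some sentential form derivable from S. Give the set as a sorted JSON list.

FIRST sets, iterate to fixpoint:
[1]
  A via A→b: +{b}
  B via B→a B: +{a}
  B via B→b a: +{b}
  S via S→A b: +{b}
  S via S→a a: +{a}
  S: {a,b}  A: {b}  B: {a,b}
[2]
  A via A→B: +{a}
  S: {a,b}  A: {a,b}  B: {a,b}
[3] — fixpoint
  S: {a,b}  A: {a,b}  B: {a,b}

FOLLOW sets:
FOLLOW(S) := {$}
pass 1:
  S→A b: FOLLOW(A) ⊇ FIRST(b) = {b}; new: +{b}
  FOLLOW(S)={$}  FOLLOW(A)={b}  FOLLOW(B)={}
pass 2:
  A→B: FOLLOW(B) ⊇ FOLLOW(A) ⊇ {b}; new: +{b}
  FOLLOW(S)={$}  FOLLOW(A)={b}  FOLLOW(B)={b}
pass 3: (stable)
  FOLLOW(S)={$}  FOLLOW(A)={b}  FOLLOW(B)={b}

FOLLOW(A) = ["b"]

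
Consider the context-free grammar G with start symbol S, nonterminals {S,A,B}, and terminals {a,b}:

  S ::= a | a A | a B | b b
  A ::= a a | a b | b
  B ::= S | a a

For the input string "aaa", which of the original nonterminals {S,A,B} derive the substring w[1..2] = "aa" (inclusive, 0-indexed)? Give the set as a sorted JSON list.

Convert to CNF:
  S -> T0 A | T0 B | T1 T1 | a
  A -> T0 T0 | T0 T1 | b
  B -> T0 A | T0 B | T0 T0 | T1 T1 | a
  T0 -> a
  T1 -> b

CYK table (by increasing span) — only the sub-triangle for w[1..2]:
  T[1,1] 'a' = {B,S,T0}  orig:{B,S}
  T[2,2] 'a' = {B,S,T0}  orig:{B,S}
  T[1,2] 'aa' = {A,B,S}

Original NTs in T[1,2] deriving "aa": ["A", "B", "S"]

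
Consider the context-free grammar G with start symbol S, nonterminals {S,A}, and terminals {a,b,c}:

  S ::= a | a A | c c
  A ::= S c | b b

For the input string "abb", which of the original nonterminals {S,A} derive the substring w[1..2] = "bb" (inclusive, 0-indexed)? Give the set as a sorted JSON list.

CNF form of G:
  S -> T0 T0 | T2 A | a
  A -> S T0 | T1 T1
  T0 -> c
  T1 -> b
  T2 -> a

CYK table (by increasing span) (cells [i..j] with 1 ≤ i ≤ j ≤ 2 only):
  T[1,1] 'b' = {T1}  orig:{}
  T[2,2] 'b' = {T1}  orig:{}
  T[1,2] 'bb' = {A}

Original NTs in T[1,2] deriving "bb": ["A"]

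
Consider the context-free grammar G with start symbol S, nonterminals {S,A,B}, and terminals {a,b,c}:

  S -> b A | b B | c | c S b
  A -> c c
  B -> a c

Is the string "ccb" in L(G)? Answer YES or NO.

CNF form of G:
  S -> T0 X3 | T2 A | T2 B | c
  A -> T0 T0
  B -> T1 T0
  T0 -> c
  T1 -> a
  T2 -> b
  X3 -> S T2

CYK fill:
  [0..0]={S,T0}  "c"  orig:{S}
  [1..1]={S,T0}  "c"  orig:{S}
  [2..2]={T2}  "b"  orig:{}
  [0..1]={A}  "cc"
  [1..2]={X3}  "cb"  orig:{}
  [0..2]={S}  "ccb"

S ∈ T[0,2] ⇒ YES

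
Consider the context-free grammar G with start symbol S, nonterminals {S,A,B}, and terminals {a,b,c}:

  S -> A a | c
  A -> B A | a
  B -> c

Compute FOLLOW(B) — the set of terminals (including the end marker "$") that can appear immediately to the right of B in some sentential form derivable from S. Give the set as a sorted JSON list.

FIRST sets, iterate to fixpoint:
pass 1:
  A via A→a: +{a}
  B via B→c: +{c}
  S via S→A a: +{a}
  S via S→c: +{c}
  FIRST[S]={a,c}  FIRST[A]={a}  FIRST[B]={c}
pass 2:
  A via A→B A: +{c}
  FIRST[S]={a,c}  FIRST[A]={a,c}  FIRST[B]={c}
pass 3: (no change)
  FIRST[S]={a,c}  FIRST[A]={a,c}  FIRST[B]={c}

FOLLOW iteration:
initialize: $ ∈ FOLLOW(S)
[1]
  A→B A: FOLLOW(B) ⊇ FIRST(A) = {a,c}; new: +{a,c}
  S→A a: FOLLOW(A) ⊇ FIRST(a) = {a}; new: +{a}
  FOLLOW[S]={$}  FOLLOW[A]={a}  FOLLOW[B]={a,c}
[2] done
  FOLLOW[S]={$}  FOLLOW[A]={a}  FOLLOW[B]={a,c}

FOLLOW(B) = ["a", "c"]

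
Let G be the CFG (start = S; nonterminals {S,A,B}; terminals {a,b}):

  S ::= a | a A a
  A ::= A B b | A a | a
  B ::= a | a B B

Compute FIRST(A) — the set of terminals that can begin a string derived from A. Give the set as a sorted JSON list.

FIRST sets, iterate to fixpoint:
[1]
  A via A→a: +{a}
  B via B→a: +{a}
  S via S→a: +{a}
  S: {a}  A: {a}  B: {a}
[2] — fixpoint
  S: {a}  A: {a}  B: {a}

FIRST(A) = ["a"]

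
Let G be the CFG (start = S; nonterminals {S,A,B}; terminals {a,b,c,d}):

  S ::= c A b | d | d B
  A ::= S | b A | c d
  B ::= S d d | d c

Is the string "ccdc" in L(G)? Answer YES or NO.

Convert to CNF:
  S -> T1 X5 | T2 B | d
  A -> T0 A | T1 T2 | T1 X3 | T2 B | d
  B -> S X4 | T2 T1
  T0 -> b
  T1 -> c
  T2 -> d
  X3 -> A T0
  X4 -> T2 T2
  X5 -> A T0

Fill CYK table bottom-up:
  cell(0,0) c: {T1}  orig:{}
  cell(1,1) c: {T1}  orig:{}
  cell(2,2) d: {A,S,T2}  orig:{A,S}
  cell(3,3) c: {T1}  orig:{}
  cell(0,1) cc: ∅
  cell(1,2) cd: {A}
  cell(2,3) dc: {B}
  cell(0,2) ccd: ∅
  cell(1,3) cdc: ∅
  cell(0,3) ccdc: ∅

S ∉ T[0,3] ⇒ NO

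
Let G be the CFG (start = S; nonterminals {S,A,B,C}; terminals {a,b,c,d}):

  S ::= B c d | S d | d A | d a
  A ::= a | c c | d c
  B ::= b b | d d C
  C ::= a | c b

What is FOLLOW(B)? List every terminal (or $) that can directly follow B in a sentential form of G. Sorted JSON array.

FIRST sets, iterate to fixpoint:
[1]
  A via A→a: +{a}
  A via A→c c: +{c}
  A via A→d c: +{d}
  B via B→b b: +{b}
  B via B→d d C: +{d}
  C via C→a: +{a}
  C via C→c b: +{c}
  S via S→B c d: +{b,d}
  FIRST[S]={b,d}  FIRST[A]={a,c,d}  FIRST[B]={b,d}  FIRST[C]={a,c}
[2] — fixpoint
  FIRST[S]={b,d}  FIRST[A]={a,c,d}  FIRST[B]={b,d}  FIRST[C]={a,c}

FOLLOW iteration:
initialize: $ ∈ FOLLOW(S)
iter 1:
  S→B c d: FOLLOW(B) ⊇ FIRST(c) = {c}; new: +{c}
  S→S d: FOLLOW(S) ⊇ FIRST(d) = {d}; new: +{d}
  S→d A: FOLLOW(A) ⊇ FOLLOW(S) ⊇ {$,d}; new: +{$,d}
  FOLLOW[S]={$,d}  FOLLOW[A]={$,d}  FOLLOW[B]={c}  FOLLOW[C]={}
iter 2:
  B→d d C: FOLLOW(C) ⊇ FOLLOW(B) ⊇ {c}; new: +{c}
  FOLLOW[S]={$,d}  FOLLOW[A]={$,d}  FOLLOW[B]={c}  FOLLOW[C]={c}
iter 3: (no change)
  FOLLOW[S]={$,d}  FOLLOW[A]={$,d}  FOLLOW[B]={c}  FOLLOW[C]={c}

FOLLOW(B) = ["c"]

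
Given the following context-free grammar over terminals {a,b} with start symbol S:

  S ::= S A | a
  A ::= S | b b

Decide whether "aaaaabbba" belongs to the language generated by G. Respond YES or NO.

CNF form of G:
  S -> S A | a
  A -> S A | T0 T0 | a
  T0 -> b

CYK table (by increasing span):
  [0..0]={A,S}  "a"
  [1..1]={A,S}  "a"
  [2..2]={A,S}  "a"
  [3..3]={A,S}  "a"
  [4..4]={A,S}  "a"
  [5..5]={T0}  "b"  orig:{}
  [6..6]={T0}  "b"  orig:{}
  [7..7]={T0}  "b"  orig:{}
  [8..8]={A,S}  "a"
  [0..1]={A,S}  "aa"
  [1..2]={A,S}  "aa"
  [2..3]={A,S}  "aa"
  [3..4]={A,S}  "aa"
  [4..5]=∅  "ab"
  [5..6]={A}  "bb"
  [6..7]={A}  "bb"
  [7..8]=∅  "ba"
  [0..2]={A,S}  "aaa"
  [1..3]={A,S}  "aaa"
  [2..4]={A,S}  "aaa"
  [3..5]=∅  "aab"
  [4..6]={A,S}  "abb"
  [5..7]=∅  "bbb"
  [6..8]=∅  "bba"
  [0..3]={A,S}  "aaaa"
  [1..4]={A,S}  "aaaa"
  [2..5]=∅  "aaab"
  [3..6]={A,S}  "aabb"
  [4..7]=∅  "abbb"
  [5..8]=∅  "bbba"
  [0..4]={A,S}  "aaaaa"
  [1..5]=∅  "aaaab"
  [2..6]={A,S}  "aaabb"
  [3..7]=∅  "aabbb"
  [4..8]=∅  "abbba"
  [0..5]=∅  "aaaaab"
  [1..6]={A,S}  "aaaabb"
  [2..7]=∅  "aaabbb"
  [3..8]=∅  "aabbba"
  [0..6]={A,S}  "aaaaabb"
  [1..7]=∅  "aaaabbb"
  [2..8]=∅  "aaabbba"
  [0..7]=∅  "aaaaabbb"
  [1..8]=∅  "aaaabbba"
  [0..8]=∅  "aaaaabbba"

S ∉ T[0,8] ⇒ NO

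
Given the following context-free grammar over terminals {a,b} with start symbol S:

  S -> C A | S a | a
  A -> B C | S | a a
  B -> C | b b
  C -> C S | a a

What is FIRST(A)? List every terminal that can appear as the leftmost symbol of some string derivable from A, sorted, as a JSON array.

FIRST iteration:
round 1:
  A via A→a a: +{a}
  B via B→b b: +{b}
  C via C→a a: +{a}
  S via S→C A: +{a}
  FIRST(S)={a}  FIRST(A)={a}  FIRST(B)={b}  FIRST(C)={a}
round 2:
  A via A→B C: +{b}
  B via B→C: +{a}
  FIRST(S)={a}  FIRST(A)={a,b}  FIRST(B)={a,b}  FIRST(C)={a}
round 3: (no change)
  FIRST(S)={a}  FIRST(A)={a,b}  FIRST(B)={a,b}  FIRST(C)={a}

FIRST(A) = ["a", "b"]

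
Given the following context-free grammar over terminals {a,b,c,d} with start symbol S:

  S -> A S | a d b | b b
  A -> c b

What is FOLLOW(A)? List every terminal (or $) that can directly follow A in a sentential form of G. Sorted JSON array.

FIRST iteration:
round 1:
  A via A→c b: +{c}
  S via S→A S: +{c}
  S via S→a d b: +{a}
  S via S→b b: +{b}
  S: {a,b,c}  A: {c}
round 2: done
  S: {a,b,c}  A: {c}

FOLLOW sets:
initialize: $ ∈ FOLLOW(S)
pass 1:
  S→A S: FOLLOW(A) ⊇ FIRST(S) = {a,b,c}; new: +{a,b,c}
  FOLLOW[S]={$}  FOLLOW[A]={a,b,c}
pass 2: (stable)
  FOLLOW[S]={$}  FOLLOW[A]={a,b,c}

FOLLOW(A) = ["a", "b", "c"]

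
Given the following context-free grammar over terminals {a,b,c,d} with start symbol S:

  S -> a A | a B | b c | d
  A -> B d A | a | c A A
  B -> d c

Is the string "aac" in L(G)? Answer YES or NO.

Convert to CNF:
  S -> T2 A | T2 B | T3 T1 | d
  A -> B X4 | T1 X5 | a
  B -> T0 T1
  T0 -> d
  T1 -> c
  T2 -> a
  T3 -> b
  X4 -> T0 A
  X5 -> A A

CYK fill:
  T[0,0] 'a' = {A,T2}  orig:{A}
  T[1,1] 'a' = {A,T2}  orig:{A}
  T[2,2] 'c' = {T1}  orig:{}
  T[0,1] 'aa' = {S,X5}  orig:{S}
  T[1,2] 'ac' = ∅
  T[0,2] 'aac' = ∅

S ∉ T[0,2] ⇒ NO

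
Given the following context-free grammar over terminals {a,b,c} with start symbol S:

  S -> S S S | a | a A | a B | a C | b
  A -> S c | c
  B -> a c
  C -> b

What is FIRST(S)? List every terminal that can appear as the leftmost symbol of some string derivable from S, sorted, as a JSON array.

Compute FIRST by fixpoint:
pass 1:
  A via A→c: +{c}
  B via B→a c: +{a}
  C via C→b: +{b}
  S via S→a: +{a}
  S via S→b: +{b}
  FIRST[S]={a,b}  FIRST[A]={c}  FIRST[B]={a}  FIRST[C]={b}
pass 2:
  A via A→S c: +{a,b}
  FIRST[S]={a,b}  FIRST[A]={a,b,c}  FIRST[B]={a}  FIRST[C]={b}
pass 3: done
  FIRST[S]={a,b}  FIRST[A]={a,b,c}  FIRST[B]={a}  FIRST[C]={b}

FIRST(S) = ["a", "b"]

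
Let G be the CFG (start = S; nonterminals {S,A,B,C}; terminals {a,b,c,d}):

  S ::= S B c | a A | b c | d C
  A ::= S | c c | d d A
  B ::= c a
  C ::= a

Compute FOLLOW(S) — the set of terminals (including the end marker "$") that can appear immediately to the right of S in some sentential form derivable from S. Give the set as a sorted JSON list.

FIRST sets, iterate to fixpoint:
round 1:
  A via A→c c: +{c}
  A via A→d d A: +{d}
  B via B→c a: +{c}
  C via C→a: +{a}
  S via S→a A: +{a}
  S via S→b c: +{b}
  S via S→d C: +{d}
  S: {a,b,d}  A: {c,d}  B: {c}  C: {a}
round 2:
  A via A→S: +{a,b}
  S: {a,b,d}  A: {a,b,c,d}  B: {c}  C: {a}
round 3: — fixpoint
  S: {a,b,d}  A: {a,b,c,d}  B: {c}  C: {a}

Compute FOLLOW by fixpoint:
seed FOLLOW(S) with $
pass 1:
  S→S B c: FOLLOW(S) ⊇ FIRST(B) = {c}; new: +{c}
  S→S B c: FOLLOW(B) ⊇ FIRST(c) = {c}; new: +{c}
  S→a A: FOLLOW(A) ⊇ FOLLOW(S) ⊇ {$,c}; new: +{$,c}
  S→d C: FOLLOW(C) ⊇ FOLLOW(S) ⊇ {$,c}; new: +{$,c}
  S: {$,c}  A: {$,c}  B: {c}  C: {$,c}
pass 2: — fixpoint
  S: {$,c}  A: {$,c}  B: {c}  C: {$,c}

FOLLOW(S) = ["$", "c"]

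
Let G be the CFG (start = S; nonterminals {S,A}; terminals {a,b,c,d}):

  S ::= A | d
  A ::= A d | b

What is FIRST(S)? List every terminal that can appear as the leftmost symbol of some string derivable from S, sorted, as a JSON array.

FIRST iteration:
[1]
  A via A→b: +{b}
  S via S→A: +{b}
  S via S→d: +{d}
  FIRST[S]={b,d}  FIRST[A]={b}
[2] done
  FIRST[S]={b,d}  FIRST[A]={b}

FIRST(S) = ["b", "d"]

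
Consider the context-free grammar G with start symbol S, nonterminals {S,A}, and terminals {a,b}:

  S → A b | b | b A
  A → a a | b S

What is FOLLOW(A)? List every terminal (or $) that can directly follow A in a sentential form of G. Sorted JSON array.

FIRST iteration:
[1]
  A via A→a a: +{a}
  A via A→b S: +{b}
  S via S→A b: +{a,b}
  FIRST[S]={a,b}  FIRST[A]={a,b}
[2] (no change)
  FIRST[S]={a,b}  FIRST[A]={a,b}

Compute FOLLOW by fixpoint:
FOLLOW(S) := {$}
[1]
  S→A b: FOLLOW(A) ⊇ FIRST(b) = {b}; new: +{b}
  S→b A: FOLLOW(A) ⊇ FOLLOW(S) ⊇ {$}; new: +{$}
  FOLLOW[S]={$}  FOLLOW[A]={$,b}
[2]
  A→b S: FOLLOW(S) ⊇ FOLLOW(A) ⊇ {$,b}; new: +{b}
  FOLLOW[S]={$,b}  FOLLOW[A]={$,b}
[3] (stable)
  FOLLOW[S]={$,b}  FOLLOW[A]={$,b}

FOLLOW(A) = ["$", "b"]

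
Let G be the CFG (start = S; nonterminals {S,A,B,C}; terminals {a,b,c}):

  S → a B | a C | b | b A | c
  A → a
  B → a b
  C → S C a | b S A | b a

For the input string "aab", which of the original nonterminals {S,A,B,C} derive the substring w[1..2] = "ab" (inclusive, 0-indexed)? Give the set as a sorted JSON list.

Convert to CNF:
  S -> T0 B | T0 C | T1 A | b | c
  A -> a
  B -> T0 T1
  C -> S X2 | T1 T0 | T1 X3
  T0 -> a
  T1 -> b
  X2 -> C T0
  X3 -> S A

CYK fill (cells [i..j] with 1 ≤ i ≤ j ≤ 2 only):
  T[1,1] 'a' = {A,T0}  orig:{A}
  T[2,2] 'b' = {S,T1}  orig:{S}
  T[1,2] 'ab' = {B}

Original NTs in T[1,2] deriving "ab": ["B"]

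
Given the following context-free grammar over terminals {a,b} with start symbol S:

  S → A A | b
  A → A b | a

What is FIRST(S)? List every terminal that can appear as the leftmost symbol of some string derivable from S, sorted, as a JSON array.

Compute FIRST by fixpoint:
round 1:
  A via A→a: +{a}
  S via S→A A: +{a}
  S via S→b: +{b}
  S: {a,b}  A: {a}
round 2: (stable)
  S: {a,b}  A: {a}

FIRST(S) = ["a", "b"]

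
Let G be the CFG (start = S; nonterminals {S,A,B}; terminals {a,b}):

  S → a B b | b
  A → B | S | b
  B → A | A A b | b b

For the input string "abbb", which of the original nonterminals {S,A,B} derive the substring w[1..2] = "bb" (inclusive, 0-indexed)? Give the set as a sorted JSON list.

CNF form of G:
  S -> T1 X6 | b
  A -> A X2 | T0 T0 | T1 X3 | b
  B -> A X4 | T0 T0 | T1 X5 | b
  T0 -> b
  T1 -> a
  X2 -> A T0
  X3 -> B T0
  X4 -> A T0
  X5 -> B T0
  X6 -> B T0

CYK fill — only the sub-triangle for w[1..2]:
  [1..1]={A,B,S,T0}  "b"  orig:{A,B,S}
  [2..2]={A,B,S,T0}  "b"  orig:{A,B,S}
  [1..2]={A,B,X2,X3,X4,X5,X6}  "bb"  orig:{A,B}

Original NTs in T[1,2] deriving "bb": ["A", "B"]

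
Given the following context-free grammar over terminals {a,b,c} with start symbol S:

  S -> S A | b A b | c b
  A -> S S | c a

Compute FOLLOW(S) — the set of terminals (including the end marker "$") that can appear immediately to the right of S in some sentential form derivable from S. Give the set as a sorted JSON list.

Compute FIRST by fixpoint:
round 1:
  A via A→c a: +{c}
  S via S→b A b: +{b}
  S via S→c b: +{c}
  FIRST(S)={b,c}  FIRST(A)={c}
round 2:
  A via A→S S: +{b}
  FIRST(S)={b,c}  FIRST(A)={b,c}
round 3: (stable)
  FIRST(S)={b,c}  FIRST(A)={b,c}

Compute FOLLOW by fixpoint:
initialize: $ ∈ FOLLOW(S)
pass 1:
  A→S S: FOLLOW(S) ⊇ FIRST(S) = {b,c}; new: +{b,c}
  S→S A: FOLLOW(A) ⊇ FOLLOW(S) ⊇ {$,b,c}; new: +{$,b,c}
  FOLLOW(S)={$,b,c}  FOLLOW(A)={$,b,c}
pass 2: — fixpoint
  FOLLOW(S)={$,b,c}  FOLLOW(A)={$,b,c}

FOLLOW(S) = ["$", "b", "c"]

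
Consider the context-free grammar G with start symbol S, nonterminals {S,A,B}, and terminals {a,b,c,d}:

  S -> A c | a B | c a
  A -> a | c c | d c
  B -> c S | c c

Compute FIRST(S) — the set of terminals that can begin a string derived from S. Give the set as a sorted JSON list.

FIRST sets, iterate to fixpoint:
round 1:
  A via A→a: +{a}
  A via A→c c: +{c}
  A via A→d c: +{d}
  B via B→c S: +{c}
  S via S→A c: +{a,c,d}
  FIRST[S]={a,c,d}  FIRST[A]={a,c,d}  FIRST[B]={c}
round 2: (stable)
  FIRST[S]={a,c,d}  FIRST[A]={a,c,d}  FIRST[B]={c}

FIRST(S) = ["a", "c", "d"]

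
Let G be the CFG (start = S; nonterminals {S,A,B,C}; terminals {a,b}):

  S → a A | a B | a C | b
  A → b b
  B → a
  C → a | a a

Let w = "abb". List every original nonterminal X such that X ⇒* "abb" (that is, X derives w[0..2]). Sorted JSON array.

CNF form of G:
  S -> T1 A | T1 B | T1 C | b
  A -> T0 T0
  B -> a
  C -> T1 T1 | a
  T0 -> b
  T1 -> a

CYK fill (cells [i..j] with 0 ≤ i ≤ j ≤ 2 only):
  [0..0]={B,C,T1}  "a"  orig:{B,C}
  [1..1]={S,T0}  "b"  orig:{S}
  [2..2]={S,T0}  "b"  orig:{S}
  [0..1]=∅  "ab"
  [1..2]={A}  "bb"
  [0..2]={S}  "abb"

Original NTs in T[0,2] deriving "abb": ["S"]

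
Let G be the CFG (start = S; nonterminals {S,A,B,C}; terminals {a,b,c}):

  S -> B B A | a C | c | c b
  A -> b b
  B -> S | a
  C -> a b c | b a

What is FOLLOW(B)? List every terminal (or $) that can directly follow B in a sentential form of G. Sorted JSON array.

FIRST sets, iterate to fixpoint:
[1]
  A via A→b b: +{b}
  B via B→a: +{a}
  C via C→a b c: +{a}
  C via C→b a: +{b}
  S via S→B B A: +{a}
  S via S→c: +{c}
  FIRST(S)={a,c}  FIRST(A)={b}  FIRST(B)={a}  FIRST(C)={a,b}
[2]
  B via B→S: +{c}
  FIRST(S)={a,c}  FIRST(A)={b}  FIRST(B)={a,c}  FIRST(C)={a,b}
[3] (no change)
  FIRST(S)={a,c}  FIRST(A)={b}  FIRST(B)={a,c}  FIRST(C)={a,b}

Compute FOLLOW by fixpoint:
seed FOLLOW(S) with $
pass 1:
  S→B B A: FOLLOW(B) ⊇ FIRST(B) = {a,c}; new: +{a,c}
  S→B B A: FOLLOW(B) ⊇ FIRST(A) = {b}; new: +{b}
  S→B B A: FOLLOW(A) ⊇ FOLLOW(S) ⊇ {$}; new: +{$}
  S→a C: FOLLOW(C) ⊇ FOLLOW(S) ⊇ {$}; new: +{$}
  S: {$}  A: {$}  B: {a,b,c}  C: {$}
pass 2:
  B→S: FOLLOW(S) ⊇ FOLLOW(B) ⊇ {a,b,c}; new: +{a,b,c}
  S→B B A: FOLLOW(A) ⊇ FOLLOW(S) ⊇ {$,a,b,c}; new: +{a,b,c}
  S→a C: FOLLOW(C) ⊇ FOLLOW(S) ⊇ {$,a,b,c}; new: +{a,b,c}
  S: {$,a,b,c}  A: {$,a,b,c}  B: {a,b,c}  C: {$,a,b,c}
pass 3: (stable)
  S: {$,a,b,c}  A: {$,a,b,c}  B: {a,b,c}  C: {$,a,b,c}

FOLLOW(B) = ["a", "b", "c"]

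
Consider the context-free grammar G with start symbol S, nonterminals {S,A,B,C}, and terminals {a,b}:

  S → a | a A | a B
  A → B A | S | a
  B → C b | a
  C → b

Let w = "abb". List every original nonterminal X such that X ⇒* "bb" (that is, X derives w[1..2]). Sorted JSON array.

Convert to CNF:
  S -> T0 A | T0 B | a
  A -> B A | T0 A | T0 B | a
  B -> C T1 | a
  C -> b
  T0 -> a
  T1 -> b

CYK fill — only the sub-triangle for w[1..2]:
  [1..1]={C,T1}  "b"  orig:{C}
  [2..2]={C,T1}  "b"  orig:{C}
  [1..2]={B}  "bb"

Original NTs in T[1,2] deriving "bb": ["B"]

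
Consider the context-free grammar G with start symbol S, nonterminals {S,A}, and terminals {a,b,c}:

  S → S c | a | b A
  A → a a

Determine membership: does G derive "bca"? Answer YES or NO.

CNF form of G:
  S -> S T1 | T2 A | a
  A -> T0 T0
  T0 -> a
  T1 -> c
  T2 -> b

CYK table (by increasing span):
  T[0,0] 'b' = {T2}  orig:{}
  T[1,1] 'c' = {T1}  orig:{}
  T[2,2] 'a' = {S,T0}  orig:{S}
  T[0,1] 'bc' = ∅
  T[1,2] 'ca' = ∅
  T[0,2] 'bca' = ∅

S ∉ T[0,2] ⇒ NO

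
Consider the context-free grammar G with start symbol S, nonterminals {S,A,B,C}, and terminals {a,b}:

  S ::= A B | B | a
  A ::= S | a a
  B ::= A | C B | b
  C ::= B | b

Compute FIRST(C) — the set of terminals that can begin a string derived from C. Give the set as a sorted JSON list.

FIRST iteration:
iter 1:
  A via A→a a: +{a}
  B via B→A: +{a}
  B via B→b: +{b}
  C via C→B: +{a,b}
  S via S→A B: +{a}
  S via S→B: +{b}
  FIRST[S]={a,b}  FIRST[A]={a}  FIRST[B]={a,b}  FIRST[C]={a,b}
iter 2:
  A via A→S: +{b}
  FIRST[S]={a,b}  FIRST[A]={a,b}  FIRST[B]={a,b}  FIRST[C]={a,b}
iter 3: (stable)
  FIRST[S]={a,b}  FIRST[A]={a,b}  FIRST[B]={a,b}  FIRST[C]={a,b}

FIRST(C) = ["a", "b"]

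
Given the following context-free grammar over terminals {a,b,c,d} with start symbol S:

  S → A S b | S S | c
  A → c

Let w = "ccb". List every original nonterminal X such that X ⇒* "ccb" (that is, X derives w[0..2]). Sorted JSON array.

CNF form of G:
  S -> A X1 | S S | c
  A -> c
  T0 -> b
  X1 -> S T0

CYK fill (cells [i..j] with 0 ≤ i ≤ j ≤ 2 only):
  cell(0,0) c: {A,S}
  cell(1,1) c: {A,S}
  cell(2,2) b: {T0}  orig:{}
  cell(0,1) cc: {S}
  cell(1,2) cb: {X1}  orig:{}
  cell(0,2) ccb: {S,X1}  orig:{S}

Original NTs in T[0,2] deriving "ccb": ["S"]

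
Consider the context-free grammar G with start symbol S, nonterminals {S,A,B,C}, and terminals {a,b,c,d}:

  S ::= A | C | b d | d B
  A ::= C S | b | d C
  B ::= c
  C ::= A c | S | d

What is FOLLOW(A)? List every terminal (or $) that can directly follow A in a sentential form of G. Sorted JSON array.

FIRST iteration:
iter 1:
  A via A→b: +{b}
  A via A→d C: +{d}
  B via B→c: +{c}
  C via C→A c: +{b,d}
  S via S→A: +{b,d}
  FIRST[S]={b,d}  FIRST[A]={b,d}  FIRST[B]={c}  FIRST[C]={b,d}
iter 2: (no change)
  FIRST[S]={b,d}  FIRST[A]={b,d}  FIRST[B]={c}  FIRST[C]={b,d}

FOLLOW sets:
FOLLOW(S) := {$}
[1]
  A→C S: FOLLOW(C) ⊇ FIRST(S) = {b,d}; new: +{b,d}
  C→A c: FOLLOW(A) ⊇ FIRST(c) = {c}; new: +{c}
  C→S: FOLLOW(S) ⊇ FOLLOW(C) ⊇ {b,d}; new: +{b,d}
  S→A: FOLLOW(A) ⊇ FOLLOW(S) ⊇ {$,b,d}; new: +{$,b,d}
  S→C: FOLLOW(C) ⊇ FOLLOW(S) ⊇ {$,b,d}; new: +{$}
  S→d B: FOLLOW(B) ⊇ FOLLOW(S) ⊇ {$,b,d}; new: +{$,b,d}
  FOLLOW(S)={$,b,d}  FOLLOW(A)={$,b,c,d}  FOLLOW(B)={$,b,d}  FOLLOW(C)={$,b,d}
[2]
  A→C S: FOLLOW(S) ⊇ FOLLOW(A) ⊇ {$,b,c,d}; new: +{c}
  A→d C: FOLLOW(C) ⊇ FOLLOW(A) ⊇ {$,b,c,d}; new: +{c}
  S→d B: FOLLOW(B) ⊇ FOLLOW(S) ⊇ {$,b,c,d}; new: +{c}
  FOLLOW(S)={$,b,c,d}  FOLLOW(A)={$,b,c,d}  FOLLOW(B)={$,b,c,d}  FOLLOW(C)={$,b,c,d}
[3] (stable)
  FOLLOW(S)={$,b,c,d}  FOLLOW(A)={$,b,c,d}  FOLLOW(B)={$,b,c,d}  FOLLOW(C)={$,b,c,d}

FOLLOW(A) = ["$", "b", "c", "d"]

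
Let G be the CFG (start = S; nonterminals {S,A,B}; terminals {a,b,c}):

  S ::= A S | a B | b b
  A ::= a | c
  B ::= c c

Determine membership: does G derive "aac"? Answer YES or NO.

CNF form of G:
  S -> A S | T1 B | T2 T2
  A -> a | c
  B -> T0 T0
  T0 -> c
  T1 -> a
  T2 -> b

CYK fill:
  cell(0,0) a: {A,T1}  orig:{A}
  cell(1,1) a: {A,T1}  orig:{A}
  cell(2,2) c: {A,T0}  orig:{A}
  cell(0,1) aa: ∅
  cell(1,2) ac: ∅
  cell(0,2) aac: ∅

S ∉ T[0,2] ⇒ NO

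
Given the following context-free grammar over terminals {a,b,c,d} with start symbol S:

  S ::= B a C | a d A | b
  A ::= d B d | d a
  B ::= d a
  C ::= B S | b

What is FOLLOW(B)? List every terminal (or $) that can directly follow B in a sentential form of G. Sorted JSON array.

FIRST iteration:
round 1:
  A via A→d B d: +{d}
  B via B→d a: +{d}
  C via C→B S: +{d}
  C via C→b: +{b}
  S via S→B a C: +{d}
  S via S→a d A: +{a}
  S via S→b: +{b}
  FIRST(S)={a,b,d}  FIRST(A)={d}  FIRST(B)={d}  FIRST(C)={b,d}
round 2: done
  FIRST(S)={a,b,d}  FIRST(A)={d}  FIRST(B)={d}  FIRST(C)={b,d}

FOLLOW iteration:
seed FOLLOW(S) with $
pass 1:
  A→d B d: FOLLOW(B) ⊇ FIRST(d) = {d}; new: +{d}
  C→B S: FOLLOW(B) ⊇ FIRST(S) = {a,b,d}; new: +{a,b}
  S→B a C: FOLLOW(C) ⊇ FOLLOW(S) ⊇ {$}; new: +{$}
  S→a d A: FOLLOW(A) ⊇ FOLLOW(S) ⊇ {$}; new: +{$}
  S: {$}  A: {$}  B: {a,b,d}  C: {$}
pass 2: (no change)
  S: {$}  A: {$}  B: {a,b,d}  C: {$}

FOLLOW(B) = ["a", "b", "d"]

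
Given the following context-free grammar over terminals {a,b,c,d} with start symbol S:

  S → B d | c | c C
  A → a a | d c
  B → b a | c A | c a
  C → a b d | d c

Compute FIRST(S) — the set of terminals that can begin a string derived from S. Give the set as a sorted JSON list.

FIRST iteration:
[1]
  A via A→a a: +{a}
  A via A→d c: +{d}
  B via B→b a: +{b}
  B via B→c A: +{c}
  C via C→a b d: +{a}
  C via C→d c: +{d}
  S via S→B d: +{b,c}
  FIRST[S]={b,c}  FIRST[A]={a,d}  FIRST[B]={b,c}  FIRST[C]={a,d}
[2] done
  FIRST[S]={b,c}  FIRST[A]={a,d}  FIRST[B]={b,c}  FIRST[C]={a,d}

FIRST(S) = ["b", "c"]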